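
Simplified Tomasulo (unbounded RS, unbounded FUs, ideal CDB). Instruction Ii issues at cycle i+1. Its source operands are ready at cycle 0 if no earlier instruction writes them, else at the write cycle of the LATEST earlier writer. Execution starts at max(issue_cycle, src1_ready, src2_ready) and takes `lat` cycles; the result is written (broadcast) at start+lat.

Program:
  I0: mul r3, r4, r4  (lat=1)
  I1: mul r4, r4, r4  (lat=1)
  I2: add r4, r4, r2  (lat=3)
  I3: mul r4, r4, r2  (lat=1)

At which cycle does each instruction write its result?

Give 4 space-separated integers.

I0 mul r3: issue@1 deps=(None,None) exec_start@1 write@2
I1 mul r4: issue@2 deps=(None,None) exec_start@2 write@3
I2 add r4: issue@3 deps=(1,None) exec_start@3 write@6
I3 mul r4: issue@4 deps=(2,None) exec_start@6 write@7

Answer: 2 3 6 7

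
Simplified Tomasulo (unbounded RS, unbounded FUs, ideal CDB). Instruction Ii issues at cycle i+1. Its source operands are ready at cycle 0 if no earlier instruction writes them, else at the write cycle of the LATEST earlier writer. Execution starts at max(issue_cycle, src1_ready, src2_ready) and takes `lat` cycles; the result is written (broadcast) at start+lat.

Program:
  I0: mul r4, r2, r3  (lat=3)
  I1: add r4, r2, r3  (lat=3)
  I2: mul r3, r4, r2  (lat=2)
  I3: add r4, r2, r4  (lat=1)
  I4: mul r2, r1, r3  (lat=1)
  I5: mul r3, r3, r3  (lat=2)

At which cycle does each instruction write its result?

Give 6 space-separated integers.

I0 mul r4: issue@1 deps=(None,None) exec_start@1 write@4
I1 add r4: issue@2 deps=(None,None) exec_start@2 write@5
I2 mul r3: issue@3 deps=(1,None) exec_start@5 write@7
I3 add r4: issue@4 deps=(None,1) exec_start@5 write@6
I4 mul r2: issue@5 deps=(None,2) exec_start@7 write@8
I5 mul r3: issue@6 deps=(2,2) exec_start@7 write@9

Answer: 4 5 7 6 8 9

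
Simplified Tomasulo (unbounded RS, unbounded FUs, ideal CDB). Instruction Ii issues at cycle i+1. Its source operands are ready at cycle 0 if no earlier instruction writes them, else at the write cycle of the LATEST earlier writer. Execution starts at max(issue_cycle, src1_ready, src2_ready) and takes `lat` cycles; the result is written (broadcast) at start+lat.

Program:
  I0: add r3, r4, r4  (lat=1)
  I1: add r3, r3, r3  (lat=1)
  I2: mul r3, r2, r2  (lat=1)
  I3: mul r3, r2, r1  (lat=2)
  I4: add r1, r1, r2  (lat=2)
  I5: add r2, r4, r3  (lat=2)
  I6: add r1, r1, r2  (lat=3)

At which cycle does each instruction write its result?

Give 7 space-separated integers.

Answer: 2 3 4 6 7 8 11

Derivation:
I0 add r3: issue@1 deps=(None,None) exec_start@1 write@2
I1 add r3: issue@2 deps=(0,0) exec_start@2 write@3
I2 mul r3: issue@3 deps=(None,None) exec_start@3 write@4
I3 mul r3: issue@4 deps=(None,None) exec_start@4 write@6
I4 add r1: issue@5 deps=(None,None) exec_start@5 write@7
I5 add r2: issue@6 deps=(None,3) exec_start@6 write@8
I6 add r1: issue@7 deps=(4,5) exec_start@8 write@11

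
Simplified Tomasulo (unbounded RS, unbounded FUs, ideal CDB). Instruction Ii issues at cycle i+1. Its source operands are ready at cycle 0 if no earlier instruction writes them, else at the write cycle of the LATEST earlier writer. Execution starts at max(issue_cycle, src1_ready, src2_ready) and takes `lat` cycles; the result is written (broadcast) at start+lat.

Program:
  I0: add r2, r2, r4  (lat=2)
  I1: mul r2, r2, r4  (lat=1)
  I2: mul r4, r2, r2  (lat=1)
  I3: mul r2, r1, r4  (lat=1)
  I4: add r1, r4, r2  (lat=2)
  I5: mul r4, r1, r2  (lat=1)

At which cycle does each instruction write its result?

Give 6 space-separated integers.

Answer: 3 4 5 6 8 9

Derivation:
I0 add r2: issue@1 deps=(None,None) exec_start@1 write@3
I1 mul r2: issue@2 deps=(0,None) exec_start@3 write@4
I2 mul r4: issue@3 deps=(1,1) exec_start@4 write@5
I3 mul r2: issue@4 deps=(None,2) exec_start@5 write@6
I4 add r1: issue@5 deps=(2,3) exec_start@6 write@8
I5 mul r4: issue@6 deps=(4,3) exec_start@8 write@9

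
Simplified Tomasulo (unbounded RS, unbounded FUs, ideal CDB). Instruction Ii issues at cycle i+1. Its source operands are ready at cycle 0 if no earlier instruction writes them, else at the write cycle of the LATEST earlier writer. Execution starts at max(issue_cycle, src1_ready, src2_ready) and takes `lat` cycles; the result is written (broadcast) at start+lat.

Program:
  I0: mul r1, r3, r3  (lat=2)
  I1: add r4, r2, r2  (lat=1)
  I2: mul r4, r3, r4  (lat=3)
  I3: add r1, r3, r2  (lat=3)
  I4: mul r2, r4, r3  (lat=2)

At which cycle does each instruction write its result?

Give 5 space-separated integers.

I0 mul r1: issue@1 deps=(None,None) exec_start@1 write@3
I1 add r4: issue@2 deps=(None,None) exec_start@2 write@3
I2 mul r4: issue@3 deps=(None,1) exec_start@3 write@6
I3 add r1: issue@4 deps=(None,None) exec_start@4 write@7
I4 mul r2: issue@5 deps=(2,None) exec_start@6 write@8

Answer: 3 3 6 7 8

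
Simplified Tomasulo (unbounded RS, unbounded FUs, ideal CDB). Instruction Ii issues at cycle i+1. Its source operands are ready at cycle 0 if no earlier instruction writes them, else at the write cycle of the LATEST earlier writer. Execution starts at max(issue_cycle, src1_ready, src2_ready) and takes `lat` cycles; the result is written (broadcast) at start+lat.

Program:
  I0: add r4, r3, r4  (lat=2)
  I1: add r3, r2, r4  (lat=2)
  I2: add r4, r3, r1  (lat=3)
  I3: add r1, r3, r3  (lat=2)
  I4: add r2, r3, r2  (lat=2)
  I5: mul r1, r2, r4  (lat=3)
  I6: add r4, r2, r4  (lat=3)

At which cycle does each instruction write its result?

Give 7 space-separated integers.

I0 add r4: issue@1 deps=(None,None) exec_start@1 write@3
I1 add r3: issue@2 deps=(None,0) exec_start@3 write@5
I2 add r4: issue@3 deps=(1,None) exec_start@5 write@8
I3 add r1: issue@4 deps=(1,1) exec_start@5 write@7
I4 add r2: issue@5 deps=(1,None) exec_start@5 write@7
I5 mul r1: issue@6 deps=(4,2) exec_start@8 write@11
I6 add r4: issue@7 deps=(4,2) exec_start@8 write@11

Answer: 3 5 8 7 7 11 11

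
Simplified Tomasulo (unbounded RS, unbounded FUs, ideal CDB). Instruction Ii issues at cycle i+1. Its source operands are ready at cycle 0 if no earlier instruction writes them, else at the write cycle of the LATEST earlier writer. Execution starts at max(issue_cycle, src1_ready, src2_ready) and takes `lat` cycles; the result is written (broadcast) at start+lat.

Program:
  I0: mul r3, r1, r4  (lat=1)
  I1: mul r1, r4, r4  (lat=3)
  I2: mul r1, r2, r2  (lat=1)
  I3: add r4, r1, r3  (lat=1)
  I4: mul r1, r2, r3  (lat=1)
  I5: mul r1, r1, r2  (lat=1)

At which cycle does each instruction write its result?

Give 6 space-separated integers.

Answer: 2 5 4 5 6 7

Derivation:
I0 mul r3: issue@1 deps=(None,None) exec_start@1 write@2
I1 mul r1: issue@2 deps=(None,None) exec_start@2 write@5
I2 mul r1: issue@3 deps=(None,None) exec_start@3 write@4
I3 add r4: issue@4 deps=(2,0) exec_start@4 write@5
I4 mul r1: issue@5 deps=(None,0) exec_start@5 write@6
I5 mul r1: issue@6 deps=(4,None) exec_start@6 write@7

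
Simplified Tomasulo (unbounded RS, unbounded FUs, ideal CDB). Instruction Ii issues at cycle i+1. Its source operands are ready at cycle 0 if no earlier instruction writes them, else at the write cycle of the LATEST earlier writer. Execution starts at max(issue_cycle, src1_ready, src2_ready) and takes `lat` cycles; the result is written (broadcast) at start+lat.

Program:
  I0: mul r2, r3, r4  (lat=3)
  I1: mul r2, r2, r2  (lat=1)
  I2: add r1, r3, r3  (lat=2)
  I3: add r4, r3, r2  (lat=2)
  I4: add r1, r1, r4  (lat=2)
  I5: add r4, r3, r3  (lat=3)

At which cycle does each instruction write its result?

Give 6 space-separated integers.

I0 mul r2: issue@1 deps=(None,None) exec_start@1 write@4
I1 mul r2: issue@2 deps=(0,0) exec_start@4 write@5
I2 add r1: issue@3 deps=(None,None) exec_start@3 write@5
I3 add r4: issue@4 deps=(None,1) exec_start@5 write@7
I4 add r1: issue@5 deps=(2,3) exec_start@7 write@9
I5 add r4: issue@6 deps=(None,None) exec_start@6 write@9

Answer: 4 5 5 7 9 9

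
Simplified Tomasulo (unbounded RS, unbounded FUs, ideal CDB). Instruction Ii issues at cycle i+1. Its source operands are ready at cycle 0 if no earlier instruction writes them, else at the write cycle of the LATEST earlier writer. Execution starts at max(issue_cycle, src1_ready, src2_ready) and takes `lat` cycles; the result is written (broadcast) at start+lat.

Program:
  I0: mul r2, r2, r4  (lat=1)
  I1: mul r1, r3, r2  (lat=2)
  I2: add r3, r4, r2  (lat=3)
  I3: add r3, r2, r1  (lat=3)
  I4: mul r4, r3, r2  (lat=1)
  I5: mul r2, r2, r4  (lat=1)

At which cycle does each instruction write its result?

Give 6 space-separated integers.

I0 mul r2: issue@1 deps=(None,None) exec_start@1 write@2
I1 mul r1: issue@2 deps=(None,0) exec_start@2 write@4
I2 add r3: issue@3 deps=(None,0) exec_start@3 write@6
I3 add r3: issue@4 deps=(0,1) exec_start@4 write@7
I4 mul r4: issue@5 deps=(3,0) exec_start@7 write@8
I5 mul r2: issue@6 deps=(0,4) exec_start@8 write@9

Answer: 2 4 6 7 8 9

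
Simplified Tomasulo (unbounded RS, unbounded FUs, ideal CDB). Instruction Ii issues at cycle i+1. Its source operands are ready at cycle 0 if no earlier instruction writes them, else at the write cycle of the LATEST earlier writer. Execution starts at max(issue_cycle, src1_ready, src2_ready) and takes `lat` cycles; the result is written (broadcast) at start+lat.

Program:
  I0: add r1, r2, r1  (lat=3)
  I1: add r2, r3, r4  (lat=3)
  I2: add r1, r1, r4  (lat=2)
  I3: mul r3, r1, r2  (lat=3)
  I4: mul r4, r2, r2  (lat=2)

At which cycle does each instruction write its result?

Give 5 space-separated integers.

Answer: 4 5 6 9 7

Derivation:
I0 add r1: issue@1 deps=(None,None) exec_start@1 write@4
I1 add r2: issue@2 deps=(None,None) exec_start@2 write@5
I2 add r1: issue@3 deps=(0,None) exec_start@4 write@6
I3 mul r3: issue@4 deps=(2,1) exec_start@6 write@9
I4 mul r4: issue@5 deps=(1,1) exec_start@5 write@7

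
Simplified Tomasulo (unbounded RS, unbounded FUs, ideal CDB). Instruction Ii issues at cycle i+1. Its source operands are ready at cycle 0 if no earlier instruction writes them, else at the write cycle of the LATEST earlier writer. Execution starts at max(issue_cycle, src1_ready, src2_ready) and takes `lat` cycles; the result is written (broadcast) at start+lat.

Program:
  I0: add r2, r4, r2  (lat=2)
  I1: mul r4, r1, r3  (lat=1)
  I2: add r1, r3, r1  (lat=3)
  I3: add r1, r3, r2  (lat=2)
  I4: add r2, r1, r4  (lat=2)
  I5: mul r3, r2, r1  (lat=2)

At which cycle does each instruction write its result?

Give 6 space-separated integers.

I0 add r2: issue@1 deps=(None,None) exec_start@1 write@3
I1 mul r4: issue@2 deps=(None,None) exec_start@2 write@3
I2 add r1: issue@3 deps=(None,None) exec_start@3 write@6
I3 add r1: issue@4 deps=(None,0) exec_start@4 write@6
I4 add r2: issue@5 deps=(3,1) exec_start@6 write@8
I5 mul r3: issue@6 deps=(4,3) exec_start@8 write@10

Answer: 3 3 6 6 8 10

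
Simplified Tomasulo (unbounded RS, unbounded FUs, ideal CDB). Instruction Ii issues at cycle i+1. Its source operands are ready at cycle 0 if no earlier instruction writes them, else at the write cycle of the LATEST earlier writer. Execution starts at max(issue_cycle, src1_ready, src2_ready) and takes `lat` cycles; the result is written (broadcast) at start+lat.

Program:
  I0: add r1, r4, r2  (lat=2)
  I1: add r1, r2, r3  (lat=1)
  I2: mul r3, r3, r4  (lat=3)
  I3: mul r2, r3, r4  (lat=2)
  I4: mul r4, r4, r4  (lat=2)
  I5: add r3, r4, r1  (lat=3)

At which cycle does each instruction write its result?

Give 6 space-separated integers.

Answer: 3 3 6 8 7 10

Derivation:
I0 add r1: issue@1 deps=(None,None) exec_start@1 write@3
I1 add r1: issue@2 deps=(None,None) exec_start@2 write@3
I2 mul r3: issue@3 deps=(None,None) exec_start@3 write@6
I3 mul r2: issue@4 deps=(2,None) exec_start@6 write@8
I4 mul r4: issue@5 deps=(None,None) exec_start@5 write@7
I5 add r3: issue@6 deps=(4,1) exec_start@7 write@10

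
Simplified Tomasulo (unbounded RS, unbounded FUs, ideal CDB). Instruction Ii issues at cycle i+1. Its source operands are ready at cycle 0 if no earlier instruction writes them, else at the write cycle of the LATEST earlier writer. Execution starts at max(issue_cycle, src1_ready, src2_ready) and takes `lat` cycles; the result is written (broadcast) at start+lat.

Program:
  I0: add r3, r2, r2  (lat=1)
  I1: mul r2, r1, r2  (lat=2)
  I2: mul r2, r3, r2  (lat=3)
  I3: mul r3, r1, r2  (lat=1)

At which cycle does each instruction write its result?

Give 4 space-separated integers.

Answer: 2 4 7 8

Derivation:
I0 add r3: issue@1 deps=(None,None) exec_start@1 write@2
I1 mul r2: issue@2 deps=(None,None) exec_start@2 write@4
I2 mul r2: issue@3 deps=(0,1) exec_start@4 write@7
I3 mul r3: issue@4 deps=(None,2) exec_start@7 write@8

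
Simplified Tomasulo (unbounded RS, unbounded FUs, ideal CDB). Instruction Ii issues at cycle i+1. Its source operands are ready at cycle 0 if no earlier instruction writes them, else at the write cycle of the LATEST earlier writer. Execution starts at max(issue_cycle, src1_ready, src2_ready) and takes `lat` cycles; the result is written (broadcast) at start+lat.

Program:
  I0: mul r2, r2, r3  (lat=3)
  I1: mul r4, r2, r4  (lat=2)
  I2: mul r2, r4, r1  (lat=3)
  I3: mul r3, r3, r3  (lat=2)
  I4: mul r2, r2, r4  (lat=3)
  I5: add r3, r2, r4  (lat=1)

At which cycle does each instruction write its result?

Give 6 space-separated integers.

Answer: 4 6 9 6 12 13

Derivation:
I0 mul r2: issue@1 deps=(None,None) exec_start@1 write@4
I1 mul r4: issue@2 deps=(0,None) exec_start@4 write@6
I2 mul r2: issue@3 deps=(1,None) exec_start@6 write@9
I3 mul r3: issue@4 deps=(None,None) exec_start@4 write@6
I4 mul r2: issue@5 deps=(2,1) exec_start@9 write@12
I5 add r3: issue@6 deps=(4,1) exec_start@12 write@13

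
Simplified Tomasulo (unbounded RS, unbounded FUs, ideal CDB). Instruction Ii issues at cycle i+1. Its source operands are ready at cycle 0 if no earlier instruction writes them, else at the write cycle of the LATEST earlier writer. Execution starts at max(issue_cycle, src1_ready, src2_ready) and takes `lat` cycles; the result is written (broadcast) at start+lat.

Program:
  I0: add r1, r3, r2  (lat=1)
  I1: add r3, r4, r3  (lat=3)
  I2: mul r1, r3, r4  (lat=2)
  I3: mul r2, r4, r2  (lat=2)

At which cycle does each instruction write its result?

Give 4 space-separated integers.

I0 add r1: issue@1 deps=(None,None) exec_start@1 write@2
I1 add r3: issue@2 deps=(None,None) exec_start@2 write@5
I2 mul r1: issue@3 deps=(1,None) exec_start@5 write@7
I3 mul r2: issue@4 deps=(None,None) exec_start@4 write@6

Answer: 2 5 7 6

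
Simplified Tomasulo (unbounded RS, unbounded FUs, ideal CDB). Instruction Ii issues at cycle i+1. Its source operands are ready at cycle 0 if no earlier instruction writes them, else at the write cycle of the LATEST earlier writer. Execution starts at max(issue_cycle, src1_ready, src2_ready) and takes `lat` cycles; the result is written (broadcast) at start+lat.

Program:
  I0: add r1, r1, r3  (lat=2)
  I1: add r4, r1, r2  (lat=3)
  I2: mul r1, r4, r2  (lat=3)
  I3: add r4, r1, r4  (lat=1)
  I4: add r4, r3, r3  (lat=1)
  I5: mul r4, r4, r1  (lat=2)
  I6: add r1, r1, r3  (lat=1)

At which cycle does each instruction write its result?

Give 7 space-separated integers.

I0 add r1: issue@1 deps=(None,None) exec_start@1 write@3
I1 add r4: issue@2 deps=(0,None) exec_start@3 write@6
I2 mul r1: issue@3 deps=(1,None) exec_start@6 write@9
I3 add r4: issue@4 deps=(2,1) exec_start@9 write@10
I4 add r4: issue@5 deps=(None,None) exec_start@5 write@6
I5 mul r4: issue@6 deps=(4,2) exec_start@9 write@11
I6 add r1: issue@7 deps=(2,None) exec_start@9 write@10

Answer: 3 6 9 10 6 11 10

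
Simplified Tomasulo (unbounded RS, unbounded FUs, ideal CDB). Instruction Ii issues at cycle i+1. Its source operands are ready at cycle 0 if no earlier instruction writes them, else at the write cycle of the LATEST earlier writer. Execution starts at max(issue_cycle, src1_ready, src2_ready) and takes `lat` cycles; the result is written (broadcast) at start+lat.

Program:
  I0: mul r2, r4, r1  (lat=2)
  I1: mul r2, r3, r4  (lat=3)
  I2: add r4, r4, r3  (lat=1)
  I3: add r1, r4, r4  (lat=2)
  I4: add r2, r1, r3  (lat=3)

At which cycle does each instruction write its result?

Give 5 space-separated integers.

I0 mul r2: issue@1 deps=(None,None) exec_start@1 write@3
I1 mul r2: issue@2 deps=(None,None) exec_start@2 write@5
I2 add r4: issue@3 deps=(None,None) exec_start@3 write@4
I3 add r1: issue@4 deps=(2,2) exec_start@4 write@6
I4 add r2: issue@5 deps=(3,None) exec_start@6 write@9

Answer: 3 5 4 6 9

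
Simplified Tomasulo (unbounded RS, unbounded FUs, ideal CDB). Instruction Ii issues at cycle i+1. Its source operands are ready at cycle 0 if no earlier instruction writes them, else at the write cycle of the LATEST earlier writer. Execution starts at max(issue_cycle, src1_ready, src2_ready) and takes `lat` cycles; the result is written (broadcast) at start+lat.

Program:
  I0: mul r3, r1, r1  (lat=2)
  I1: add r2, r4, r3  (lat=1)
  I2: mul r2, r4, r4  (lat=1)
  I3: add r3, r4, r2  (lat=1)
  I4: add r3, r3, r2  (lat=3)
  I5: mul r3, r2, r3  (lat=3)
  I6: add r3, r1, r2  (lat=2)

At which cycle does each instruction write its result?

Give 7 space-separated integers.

Answer: 3 4 4 5 8 11 9

Derivation:
I0 mul r3: issue@1 deps=(None,None) exec_start@1 write@3
I1 add r2: issue@2 deps=(None,0) exec_start@3 write@4
I2 mul r2: issue@3 deps=(None,None) exec_start@3 write@4
I3 add r3: issue@4 deps=(None,2) exec_start@4 write@5
I4 add r3: issue@5 deps=(3,2) exec_start@5 write@8
I5 mul r3: issue@6 deps=(2,4) exec_start@8 write@11
I6 add r3: issue@7 deps=(None,2) exec_start@7 write@9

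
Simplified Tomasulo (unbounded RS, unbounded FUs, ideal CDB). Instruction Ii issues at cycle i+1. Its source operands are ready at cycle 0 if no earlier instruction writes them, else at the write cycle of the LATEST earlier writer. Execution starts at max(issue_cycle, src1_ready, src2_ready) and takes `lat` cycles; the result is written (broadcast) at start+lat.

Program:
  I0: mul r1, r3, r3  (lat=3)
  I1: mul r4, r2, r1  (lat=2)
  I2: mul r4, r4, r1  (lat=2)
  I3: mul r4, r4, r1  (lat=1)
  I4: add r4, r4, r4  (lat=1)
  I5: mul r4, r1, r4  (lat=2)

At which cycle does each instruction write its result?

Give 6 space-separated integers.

Answer: 4 6 8 9 10 12

Derivation:
I0 mul r1: issue@1 deps=(None,None) exec_start@1 write@4
I1 mul r4: issue@2 deps=(None,0) exec_start@4 write@6
I2 mul r4: issue@3 deps=(1,0) exec_start@6 write@8
I3 mul r4: issue@4 deps=(2,0) exec_start@8 write@9
I4 add r4: issue@5 deps=(3,3) exec_start@9 write@10
I5 mul r4: issue@6 deps=(0,4) exec_start@10 write@12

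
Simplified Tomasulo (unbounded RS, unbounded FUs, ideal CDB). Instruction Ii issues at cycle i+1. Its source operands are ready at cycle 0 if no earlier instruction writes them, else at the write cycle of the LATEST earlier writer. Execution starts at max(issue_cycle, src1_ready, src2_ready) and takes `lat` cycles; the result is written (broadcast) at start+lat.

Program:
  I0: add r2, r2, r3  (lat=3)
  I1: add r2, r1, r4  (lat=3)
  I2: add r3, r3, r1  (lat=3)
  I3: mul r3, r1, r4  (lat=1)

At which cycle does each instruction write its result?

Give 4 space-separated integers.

I0 add r2: issue@1 deps=(None,None) exec_start@1 write@4
I1 add r2: issue@2 deps=(None,None) exec_start@2 write@5
I2 add r3: issue@3 deps=(None,None) exec_start@3 write@6
I3 mul r3: issue@4 deps=(None,None) exec_start@4 write@5

Answer: 4 5 6 5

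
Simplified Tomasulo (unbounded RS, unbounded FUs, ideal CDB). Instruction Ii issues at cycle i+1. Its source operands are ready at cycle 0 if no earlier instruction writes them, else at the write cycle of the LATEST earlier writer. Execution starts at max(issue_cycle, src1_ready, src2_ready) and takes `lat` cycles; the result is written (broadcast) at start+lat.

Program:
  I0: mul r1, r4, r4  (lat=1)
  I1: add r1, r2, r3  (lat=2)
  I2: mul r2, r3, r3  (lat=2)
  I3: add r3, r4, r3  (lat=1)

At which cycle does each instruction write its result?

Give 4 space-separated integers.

I0 mul r1: issue@1 deps=(None,None) exec_start@1 write@2
I1 add r1: issue@2 deps=(None,None) exec_start@2 write@4
I2 mul r2: issue@3 deps=(None,None) exec_start@3 write@5
I3 add r3: issue@4 deps=(None,None) exec_start@4 write@5

Answer: 2 4 5 5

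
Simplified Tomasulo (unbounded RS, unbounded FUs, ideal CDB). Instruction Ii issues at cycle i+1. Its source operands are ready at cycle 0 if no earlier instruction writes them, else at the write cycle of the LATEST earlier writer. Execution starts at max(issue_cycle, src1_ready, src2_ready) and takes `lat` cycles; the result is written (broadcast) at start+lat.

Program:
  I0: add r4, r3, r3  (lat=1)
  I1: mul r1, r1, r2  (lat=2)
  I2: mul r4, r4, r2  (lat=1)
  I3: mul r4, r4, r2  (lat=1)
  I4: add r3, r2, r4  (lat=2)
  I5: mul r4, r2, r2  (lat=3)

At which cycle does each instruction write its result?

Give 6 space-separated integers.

I0 add r4: issue@1 deps=(None,None) exec_start@1 write@2
I1 mul r1: issue@2 deps=(None,None) exec_start@2 write@4
I2 mul r4: issue@3 deps=(0,None) exec_start@3 write@4
I3 mul r4: issue@4 deps=(2,None) exec_start@4 write@5
I4 add r3: issue@5 deps=(None,3) exec_start@5 write@7
I5 mul r4: issue@6 deps=(None,None) exec_start@6 write@9

Answer: 2 4 4 5 7 9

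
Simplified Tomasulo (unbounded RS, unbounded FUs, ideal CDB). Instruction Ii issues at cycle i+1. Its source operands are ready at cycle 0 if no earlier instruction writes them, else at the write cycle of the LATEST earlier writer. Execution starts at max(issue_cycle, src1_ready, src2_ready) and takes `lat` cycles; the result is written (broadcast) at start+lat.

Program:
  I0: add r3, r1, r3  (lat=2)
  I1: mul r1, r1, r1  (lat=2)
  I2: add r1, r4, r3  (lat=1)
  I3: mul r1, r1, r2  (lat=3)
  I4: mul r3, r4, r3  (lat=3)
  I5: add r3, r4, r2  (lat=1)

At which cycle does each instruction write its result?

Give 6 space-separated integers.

Answer: 3 4 4 7 8 7

Derivation:
I0 add r3: issue@1 deps=(None,None) exec_start@1 write@3
I1 mul r1: issue@2 deps=(None,None) exec_start@2 write@4
I2 add r1: issue@3 deps=(None,0) exec_start@3 write@4
I3 mul r1: issue@4 deps=(2,None) exec_start@4 write@7
I4 mul r3: issue@5 deps=(None,0) exec_start@5 write@8
I5 add r3: issue@6 deps=(None,None) exec_start@6 write@7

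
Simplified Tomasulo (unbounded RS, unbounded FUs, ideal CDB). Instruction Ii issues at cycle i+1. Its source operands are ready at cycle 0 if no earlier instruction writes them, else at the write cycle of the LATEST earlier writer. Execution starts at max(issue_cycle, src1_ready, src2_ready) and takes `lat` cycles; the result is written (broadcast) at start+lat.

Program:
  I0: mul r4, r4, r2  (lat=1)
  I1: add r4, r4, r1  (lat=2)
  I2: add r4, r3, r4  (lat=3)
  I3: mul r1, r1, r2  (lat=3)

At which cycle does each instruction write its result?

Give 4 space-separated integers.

Answer: 2 4 7 7

Derivation:
I0 mul r4: issue@1 deps=(None,None) exec_start@1 write@2
I1 add r4: issue@2 deps=(0,None) exec_start@2 write@4
I2 add r4: issue@3 deps=(None,1) exec_start@4 write@7
I3 mul r1: issue@4 deps=(None,None) exec_start@4 write@7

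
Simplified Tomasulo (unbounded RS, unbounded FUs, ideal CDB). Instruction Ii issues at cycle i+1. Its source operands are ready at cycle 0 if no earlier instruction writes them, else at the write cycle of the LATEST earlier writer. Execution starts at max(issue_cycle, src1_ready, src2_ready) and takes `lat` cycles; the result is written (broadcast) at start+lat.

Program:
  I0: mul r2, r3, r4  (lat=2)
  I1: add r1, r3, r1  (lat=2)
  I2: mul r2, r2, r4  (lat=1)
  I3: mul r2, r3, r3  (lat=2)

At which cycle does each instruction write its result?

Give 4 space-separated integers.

Answer: 3 4 4 6

Derivation:
I0 mul r2: issue@1 deps=(None,None) exec_start@1 write@3
I1 add r1: issue@2 deps=(None,None) exec_start@2 write@4
I2 mul r2: issue@3 deps=(0,None) exec_start@3 write@4
I3 mul r2: issue@4 deps=(None,None) exec_start@4 write@6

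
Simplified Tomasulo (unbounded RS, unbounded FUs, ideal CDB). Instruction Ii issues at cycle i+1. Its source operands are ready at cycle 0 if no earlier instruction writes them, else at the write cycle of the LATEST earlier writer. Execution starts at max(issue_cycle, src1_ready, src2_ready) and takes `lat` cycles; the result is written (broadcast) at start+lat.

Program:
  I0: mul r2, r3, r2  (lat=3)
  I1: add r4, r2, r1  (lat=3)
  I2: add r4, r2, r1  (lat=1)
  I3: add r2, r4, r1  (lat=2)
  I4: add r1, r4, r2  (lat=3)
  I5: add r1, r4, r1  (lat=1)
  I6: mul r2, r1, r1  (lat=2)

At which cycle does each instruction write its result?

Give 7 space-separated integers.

I0 mul r2: issue@1 deps=(None,None) exec_start@1 write@4
I1 add r4: issue@2 deps=(0,None) exec_start@4 write@7
I2 add r4: issue@3 deps=(0,None) exec_start@4 write@5
I3 add r2: issue@4 deps=(2,None) exec_start@5 write@7
I4 add r1: issue@5 deps=(2,3) exec_start@7 write@10
I5 add r1: issue@6 deps=(2,4) exec_start@10 write@11
I6 mul r2: issue@7 deps=(5,5) exec_start@11 write@13

Answer: 4 7 5 7 10 11 13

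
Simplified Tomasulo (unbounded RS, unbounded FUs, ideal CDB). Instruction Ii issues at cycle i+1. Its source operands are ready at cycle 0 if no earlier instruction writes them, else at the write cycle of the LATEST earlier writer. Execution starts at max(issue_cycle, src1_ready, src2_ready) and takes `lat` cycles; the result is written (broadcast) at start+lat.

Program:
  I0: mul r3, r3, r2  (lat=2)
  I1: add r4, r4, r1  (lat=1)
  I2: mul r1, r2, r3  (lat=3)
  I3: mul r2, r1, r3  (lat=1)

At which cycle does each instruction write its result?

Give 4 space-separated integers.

I0 mul r3: issue@1 deps=(None,None) exec_start@1 write@3
I1 add r4: issue@2 deps=(None,None) exec_start@2 write@3
I2 mul r1: issue@3 deps=(None,0) exec_start@3 write@6
I3 mul r2: issue@4 deps=(2,0) exec_start@6 write@7

Answer: 3 3 6 7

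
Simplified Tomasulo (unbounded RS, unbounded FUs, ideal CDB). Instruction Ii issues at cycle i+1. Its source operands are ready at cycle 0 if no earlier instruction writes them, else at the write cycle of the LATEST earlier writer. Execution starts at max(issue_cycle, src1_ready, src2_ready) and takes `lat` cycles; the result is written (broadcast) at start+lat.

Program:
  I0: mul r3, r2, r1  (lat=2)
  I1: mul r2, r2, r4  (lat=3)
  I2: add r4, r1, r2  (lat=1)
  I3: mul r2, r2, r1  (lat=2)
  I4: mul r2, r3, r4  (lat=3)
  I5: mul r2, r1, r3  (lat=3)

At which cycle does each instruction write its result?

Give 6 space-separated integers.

I0 mul r3: issue@1 deps=(None,None) exec_start@1 write@3
I1 mul r2: issue@2 deps=(None,None) exec_start@2 write@5
I2 add r4: issue@3 deps=(None,1) exec_start@5 write@6
I3 mul r2: issue@4 deps=(1,None) exec_start@5 write@7
I4 mul r2: issue@5 deps=(0,2) exec_start@6 write@9
I5 mul r2: issue@6 deps=(None,0) exec_start@6 write@9

Answer: 3 5 6 7 9 9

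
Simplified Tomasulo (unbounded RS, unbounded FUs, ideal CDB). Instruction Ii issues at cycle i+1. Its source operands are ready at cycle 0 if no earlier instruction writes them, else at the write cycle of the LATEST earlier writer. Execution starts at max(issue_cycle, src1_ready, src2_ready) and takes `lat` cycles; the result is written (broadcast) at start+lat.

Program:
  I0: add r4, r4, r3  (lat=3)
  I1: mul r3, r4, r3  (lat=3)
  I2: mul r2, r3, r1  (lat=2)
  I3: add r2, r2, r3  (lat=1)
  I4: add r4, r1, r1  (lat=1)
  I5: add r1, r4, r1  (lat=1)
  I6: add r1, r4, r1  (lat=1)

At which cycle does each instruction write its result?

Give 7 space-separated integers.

I0 add r4: issue@1 deps=(None,None) exec_start@1 write@4
I1 mul r3: issue@2 deps=(0,None) exec_start@4 write@7
I2 mul r2: issue@3 deps=(1,None) exec_start@7 write@9
I3 add r2: issue@4 deps=(2,1) exec_start@9 write@10
I4 add r4: issue@5 deps=(None,None) exec_start@5 write@6
I5 add r1: issue@6 deps=(4,None) exec_start@6 write@7
I6 add r1: issue@7 deps=(4,5) exec_start@7 write@8

Answer: 4 7 9 10 6 7 8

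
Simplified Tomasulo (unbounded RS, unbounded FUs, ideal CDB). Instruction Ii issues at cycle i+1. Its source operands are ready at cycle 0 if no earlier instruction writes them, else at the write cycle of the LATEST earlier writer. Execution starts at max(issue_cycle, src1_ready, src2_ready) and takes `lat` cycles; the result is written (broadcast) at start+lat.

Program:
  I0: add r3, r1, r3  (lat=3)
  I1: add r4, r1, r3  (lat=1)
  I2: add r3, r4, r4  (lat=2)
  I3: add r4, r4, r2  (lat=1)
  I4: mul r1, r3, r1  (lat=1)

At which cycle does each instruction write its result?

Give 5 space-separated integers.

Answer: 4 5 7 6 8

Derivation:
I0 add r3: issue@1 deps=(None,None) exec_start@1 write@4
I1 add r4: issue@2 deps=(None,0) exec_start@4 write@5
I2 add r3: issue@3 deps=(1,1) exec_start@5 write@7
I3 add r4: issue@4 deps=(1,None) exec_start@5 write@6
I4 mul r1: issue@5 deps=(2,None) exec_start@7 write@8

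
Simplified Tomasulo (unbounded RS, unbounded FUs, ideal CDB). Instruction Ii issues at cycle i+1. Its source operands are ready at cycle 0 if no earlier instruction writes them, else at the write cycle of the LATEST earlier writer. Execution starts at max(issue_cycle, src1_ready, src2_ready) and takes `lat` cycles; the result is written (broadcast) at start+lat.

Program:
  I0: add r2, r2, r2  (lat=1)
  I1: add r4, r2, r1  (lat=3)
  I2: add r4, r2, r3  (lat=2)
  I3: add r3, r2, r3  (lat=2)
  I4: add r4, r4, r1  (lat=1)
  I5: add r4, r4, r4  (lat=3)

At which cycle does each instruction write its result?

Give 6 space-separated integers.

Answer: 2 5 5 6 6 9

Derivation:
I0 add r2: issue@1 deps=(None,None) exec_start@1 write@2
I1 add r4: issue@2 deps=(0,None) exec_start@2 write@5
I2 add r4: issue@3 deps=(0,None) exec_start@3 write@5
I3 add r3: issue@4 deps=(0,None) exec_start@4 write@6
I4 add r4: issue@5 deps=(2,None) exec_start@5 write@6
I5 add r4: issue@6 deps=(4,4) exec_start@6 write@9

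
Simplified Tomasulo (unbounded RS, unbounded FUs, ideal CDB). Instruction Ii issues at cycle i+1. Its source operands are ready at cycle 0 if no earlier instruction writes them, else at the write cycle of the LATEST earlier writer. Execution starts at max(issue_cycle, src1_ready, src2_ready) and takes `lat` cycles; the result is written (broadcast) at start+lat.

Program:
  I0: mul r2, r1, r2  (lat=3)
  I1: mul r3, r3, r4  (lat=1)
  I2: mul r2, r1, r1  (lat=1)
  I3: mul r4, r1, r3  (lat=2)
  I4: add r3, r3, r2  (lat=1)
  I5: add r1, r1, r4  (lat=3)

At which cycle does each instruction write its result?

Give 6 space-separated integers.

Answer: 4 3 4 6 6 9

Derivation:
I0 mul r2: issue@1 deps=(None,None) exec_start@1 write@4
I1 mul r3: issue@2 deps=(None,None) exec_start@2 write@3
I2 mul r2: issue@3 deps=(None,None) exec_start@3 write@4
I3 mul r4: issue@4 deps=(None,1) exec_start@4 write@6
I4 add r3: issue@5 deps=(1,2) exec_start@5 write@6
I5 add r1: issue@6 deps=(None,3) exec_start@6 write@9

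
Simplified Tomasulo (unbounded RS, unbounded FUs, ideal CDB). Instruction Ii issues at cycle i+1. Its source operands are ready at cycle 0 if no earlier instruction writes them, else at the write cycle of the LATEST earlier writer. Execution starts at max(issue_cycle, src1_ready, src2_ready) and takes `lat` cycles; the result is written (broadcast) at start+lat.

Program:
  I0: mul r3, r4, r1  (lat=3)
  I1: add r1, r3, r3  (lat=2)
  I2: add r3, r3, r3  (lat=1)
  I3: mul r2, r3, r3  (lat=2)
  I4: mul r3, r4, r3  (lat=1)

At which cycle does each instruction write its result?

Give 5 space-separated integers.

I0 mul r3: issue@1 deps=(None,None) exec_start@1 write@4
I1 add r1: issue@2 deps=(0,0) exec_start@4 write@6
I2 add r3: issue@3 deps=(0,0) exec_start@4 write@5
I3 mul r2: issue@4 deps=(2,2) exec_start@5 write@7
I4 mul r3: issue@5 deps=(None,2) exec_start@5 write@6

Answer: 4 6 5 7 6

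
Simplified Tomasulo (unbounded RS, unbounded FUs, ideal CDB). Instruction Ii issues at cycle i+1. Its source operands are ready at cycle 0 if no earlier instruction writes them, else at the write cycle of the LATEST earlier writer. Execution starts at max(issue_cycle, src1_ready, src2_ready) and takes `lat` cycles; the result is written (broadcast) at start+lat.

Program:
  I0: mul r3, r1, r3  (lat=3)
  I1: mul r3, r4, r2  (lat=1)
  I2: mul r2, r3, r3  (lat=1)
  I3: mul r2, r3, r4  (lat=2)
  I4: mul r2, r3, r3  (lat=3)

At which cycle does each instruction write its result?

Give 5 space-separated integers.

Answer: 4 3 4 6 8

Derivation:
I0 mul r3: issue@1 deps=(None,None) exec_start@1 write@4
I1 mul r3: issue@2 deps=(None,None) exec_start@2 write@3
I2 mul r2: issue@3 deps=(1,1) exec_start@3 write@4
I3 mul r2: issue@4 deps=(1,None) exec_start@4 write@6
I4 mul r2: issue@5 deps=(1,1) exec_start@5 write@8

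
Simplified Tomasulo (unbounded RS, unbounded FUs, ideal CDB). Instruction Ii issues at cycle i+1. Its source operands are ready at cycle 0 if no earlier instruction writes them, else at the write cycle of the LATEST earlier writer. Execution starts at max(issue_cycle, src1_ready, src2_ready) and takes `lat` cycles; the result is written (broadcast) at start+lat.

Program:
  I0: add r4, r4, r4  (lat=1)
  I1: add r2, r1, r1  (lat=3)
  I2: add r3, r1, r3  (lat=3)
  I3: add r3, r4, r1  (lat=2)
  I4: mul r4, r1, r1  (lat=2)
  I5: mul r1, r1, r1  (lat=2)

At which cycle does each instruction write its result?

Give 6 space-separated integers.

I0 add r4: issue@1 deps=(None,None) exec_start@1 write@2
I1 add r2: issue@2 deps=(None,None) exec_start@2 write@5
I2 add r3: issue@3 deps=(None,None) exec_start@3 write@6
I3 add r3: issue@4 deps=(0,None) exec_start@4 write@6
I4 mul r4: issue@5 deps=(None,None) exec_start@5 write@7
I5 mul r1: issue@6 deps=(None,None) exec_start@6 write@8

Answer: 2 5 6 6 7 8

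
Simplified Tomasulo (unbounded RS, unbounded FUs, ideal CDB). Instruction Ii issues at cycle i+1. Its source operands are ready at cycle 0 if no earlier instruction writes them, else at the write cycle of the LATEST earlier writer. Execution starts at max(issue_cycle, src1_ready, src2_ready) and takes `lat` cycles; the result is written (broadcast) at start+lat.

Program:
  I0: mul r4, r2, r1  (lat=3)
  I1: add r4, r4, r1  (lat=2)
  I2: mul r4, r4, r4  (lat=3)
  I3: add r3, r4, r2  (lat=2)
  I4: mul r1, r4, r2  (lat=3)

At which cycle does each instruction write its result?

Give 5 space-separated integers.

I0 mul r4: issue@1 deps=(None,None) exec_start@1 write@4
I1 add r4: issue@2 deps=(0,None) exec_start@4 write@6
I2 mul r4: issue@3 deps=(1,1) exec_start@6 write@9
I3 add r3: issue@4 deps=(2,None) exec_start@9 write@11
I4 mul r1: issue@5 deps=(2,None) exec_start@9 write@12

Answer: 4 6 9 11 12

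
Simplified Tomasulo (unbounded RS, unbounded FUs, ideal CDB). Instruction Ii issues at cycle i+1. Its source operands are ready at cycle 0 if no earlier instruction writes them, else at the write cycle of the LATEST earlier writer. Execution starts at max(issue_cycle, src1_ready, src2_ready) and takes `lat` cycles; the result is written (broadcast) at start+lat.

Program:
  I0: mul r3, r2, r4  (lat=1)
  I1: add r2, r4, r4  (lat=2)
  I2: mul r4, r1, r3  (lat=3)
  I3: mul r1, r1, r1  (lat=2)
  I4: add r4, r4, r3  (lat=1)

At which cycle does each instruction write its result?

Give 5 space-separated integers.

I0 mul r3: issue@1 deps=(None,None) exec_start@1 write@2
I1 add r2: issue@2 deps=(None,None) exec_start@2 write@4
I2 mul r4: issue@3 deps=(None,0) exec_start@3 write@6
I3 mul r1: issue@4 deps=(None,None) exec_start@4 write@6
I4 add r4: issue@5 deps=(2,0) exec_start@6 write@7

Answer: 2 4 6 6 7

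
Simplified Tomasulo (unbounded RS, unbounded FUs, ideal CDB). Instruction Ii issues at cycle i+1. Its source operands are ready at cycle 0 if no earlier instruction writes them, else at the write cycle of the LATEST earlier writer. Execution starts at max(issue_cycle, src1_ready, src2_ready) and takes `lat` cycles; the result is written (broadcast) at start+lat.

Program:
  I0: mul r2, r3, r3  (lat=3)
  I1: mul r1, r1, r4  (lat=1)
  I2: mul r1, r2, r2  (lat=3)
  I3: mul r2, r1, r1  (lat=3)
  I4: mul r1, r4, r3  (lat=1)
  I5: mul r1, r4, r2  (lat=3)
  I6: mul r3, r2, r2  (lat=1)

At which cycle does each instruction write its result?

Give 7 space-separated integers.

I0 mul r2: issue@1 deps=(None,None) exec_start@1 write@4
I1 mul r1: issue@2 deps=(None,None) exec_start@2 write@3
I2 mul r1: issue@3 deps=(0,0) exec_start@4 write@7
I3 mul r2: issue@4 deps=(2,2) exec_start@7 write@10
I4 mul r1: issue@5 deps=(None,None) exec_start@5 write@6
I5 mul r1: issue@6 deps=(None,3) exec_start@10 write@13
I6 mul r3: issue@7 deps=(3,3) exec_start@10 write@11

Answer: 4 3 7 10 6 13 11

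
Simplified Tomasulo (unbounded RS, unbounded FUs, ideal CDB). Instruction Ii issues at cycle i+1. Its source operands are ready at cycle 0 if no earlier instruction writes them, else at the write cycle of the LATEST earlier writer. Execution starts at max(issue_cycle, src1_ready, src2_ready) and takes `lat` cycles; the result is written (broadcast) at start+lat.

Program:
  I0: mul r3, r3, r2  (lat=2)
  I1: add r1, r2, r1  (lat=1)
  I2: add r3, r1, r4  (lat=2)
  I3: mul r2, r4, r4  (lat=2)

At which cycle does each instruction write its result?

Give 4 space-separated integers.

I0 mul r3: issue@1 deps=(None,None) exec_start@1 write@3
I1 add r1: issue@2 deps=(None,None) exec_start@2 write@3
I2 add r3: issue@3 deps=(1,None) exec_start@3 write@5
I3 mul r2: issue@4 deps=(None,None) exec_start@4 write@6

Answer: 3 3 5 6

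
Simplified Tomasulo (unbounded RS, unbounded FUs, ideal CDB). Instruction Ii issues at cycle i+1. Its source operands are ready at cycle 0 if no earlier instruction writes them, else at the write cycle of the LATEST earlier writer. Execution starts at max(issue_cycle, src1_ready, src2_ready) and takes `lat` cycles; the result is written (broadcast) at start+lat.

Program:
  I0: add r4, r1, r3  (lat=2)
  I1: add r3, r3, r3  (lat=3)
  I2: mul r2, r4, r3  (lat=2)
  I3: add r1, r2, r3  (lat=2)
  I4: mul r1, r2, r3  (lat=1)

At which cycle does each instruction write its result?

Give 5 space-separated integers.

Answer: 3 5 7 9 8

Derivation:
I0 add r4: issue@1 deps=(None,None) exec_start@1 write@3
I1 add r3: issue@2 deps=(None,None) exec_start@2 write@5
I2 mul r2: issue@3 deps=(0,1) exec_start@5 write@7
I3 add r1: issue@4 deps=(2,1) exec_start@7 write@9
I4 mul r1: issue@5 deps=(2,1) exec_start@7 write@8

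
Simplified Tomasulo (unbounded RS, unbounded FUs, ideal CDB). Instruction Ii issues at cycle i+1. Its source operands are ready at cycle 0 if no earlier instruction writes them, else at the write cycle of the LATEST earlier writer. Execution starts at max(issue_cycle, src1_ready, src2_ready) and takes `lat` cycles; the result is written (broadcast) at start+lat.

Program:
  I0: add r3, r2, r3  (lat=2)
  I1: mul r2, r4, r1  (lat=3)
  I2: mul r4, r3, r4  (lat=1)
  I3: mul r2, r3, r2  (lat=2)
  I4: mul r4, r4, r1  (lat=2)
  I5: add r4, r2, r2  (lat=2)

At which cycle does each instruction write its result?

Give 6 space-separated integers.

I0 add r3: issue@1 deps=(None,None) exec_start@1 write@3
I1 mul r2: issue@2 deps=(None,None) exec_start@2 write@5
I2 mul r4: issue@3 deps=(0,None) exec_start@3 write@4
I3 mul r2: issue@4 deps=(0,1) exec_start@5 write@7
I4 mul r4: issue@5 deps=(2,None) exec_start@5 write@7
I5 add r4: issue@6 deps=(3,3) exec_start@7 write@9

Answer: 3 5 4 7 7 9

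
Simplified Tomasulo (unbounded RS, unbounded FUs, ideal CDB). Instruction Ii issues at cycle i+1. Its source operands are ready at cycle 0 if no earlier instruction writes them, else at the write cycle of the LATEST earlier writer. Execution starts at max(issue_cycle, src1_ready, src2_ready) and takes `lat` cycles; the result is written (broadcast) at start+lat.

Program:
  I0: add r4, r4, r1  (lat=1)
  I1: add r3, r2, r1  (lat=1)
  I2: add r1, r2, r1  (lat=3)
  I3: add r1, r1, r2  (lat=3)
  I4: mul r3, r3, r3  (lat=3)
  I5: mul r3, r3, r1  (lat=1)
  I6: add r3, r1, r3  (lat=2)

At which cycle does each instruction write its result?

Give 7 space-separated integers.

Answer: 2 3 6 9 8 10 12

Derivation:
I0 add r4: issue@1 deps=(None,None) exec_start@1 write@2
I1 add r3: issue@2 deps=(None,None) exec_start@2 write@3
I2 add r1: issue@3 deps=(None,None) exec_start@3 write@6
I3 add r1: issue@4 deps=(2,None) exec_start@6 write@9
I4 mul r3: issue@5 deps=(1,1) exec_start@5 write@8
I5 mul r3: issue@6 deps=(4,3) exec_start@9 write@10
I6 add r3: issue@7 deps=(3,5) exec_start@10 write@12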